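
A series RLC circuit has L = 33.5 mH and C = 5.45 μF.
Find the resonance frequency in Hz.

Step 1 — Resonance condition Im(Z)=0 gives ω₀ = 1/√(LC).
Step 2 — ω₀ = 1/√(0.0335·5.45e-06) = 2340 rad/s.
Step 3 — f₀ = ω₀/(2π) = 372.5 Hz.

f₀ = 372.5 Hz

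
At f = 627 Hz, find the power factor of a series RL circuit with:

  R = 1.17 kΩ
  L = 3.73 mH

Step 1 — Angular frequency: ω = 2π·f = 2π·627 = 3940 rad/s.
Step 2 — Component impedances:
  R: Z = R = 1170 Ω
  L: Z = jωL = j·3940·0.00373 = 0 + j14.69 Ω
Step 3 — Series combination: Z_total = R + L = 1170 + j14.69 Ω = 1170∠0.7° Ω.
Step 4 — Power factor: PF = cos(φ) = Re(Z)/|Z| = 1170/1170.1 = 0.9999.
Step 5 — Type: Im(Z) = 14.69 ⇒ lagging (phase φ = 0.7°).

PF = 0.9999 (lagging, φ = 0.7°)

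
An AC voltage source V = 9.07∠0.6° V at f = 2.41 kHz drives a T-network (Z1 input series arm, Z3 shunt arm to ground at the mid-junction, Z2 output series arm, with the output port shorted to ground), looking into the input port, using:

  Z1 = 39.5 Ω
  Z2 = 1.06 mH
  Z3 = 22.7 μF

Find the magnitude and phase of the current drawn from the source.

Step 1 — Angular frequency: ω = 2π·f = 2π·2410 = 1.514e+04 rad/s.
Step 2 — Component impedances:
  Z1: Z = R = 39.5 Ω
  Z2: Z = jωL = j·1.514e+04·0.00106 = 0 + j16.05 Ω
  Z3: Z = 1/(jωC) = -j/(ω·C) = 0 - j2.909 Ω
Step 3 — With the output port shorted to ground, the output series arm Z2 runs from the junction to ground; the shunt arm Z3 also runs from the junction to ground. They appear in parallel: Z3 || Z2 = 0 - j3.553 Ω.
Step 4 — Series with input arm Z1: Z_in = Z1 + (Z3 || Z2) = 39.5 - j3.553 Ω = 39.66∠-5.1° Ω.
Step 5 — Source phasor: V = 9.07∠0.6° V = 9.07 + j0.09498 V.
Step 6 — Ohm's law: I = V / Z_total = (9.07 + j0.09498) / (39.5 - j3.553) = 0.2276 + j0.02287 A.
Step 7 — Convert to polar: |I| = 0.2287 A, ∠I = 5.7°.

I = 0.2287∠5.7° A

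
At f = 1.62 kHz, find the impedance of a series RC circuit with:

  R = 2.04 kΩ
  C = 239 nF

Step 1 — Angular frequency: ω = 2π·f = 2π·1620 = 1.018e+04 rad/s.
Step 2 — Component impedances:
  R: Z = R = 2040 Ω
  C: Z = 1/(jωC) = -j/(ω·C) = 0 - j411.1 Ω
Step 3 — Series combination: Z_total = R + C = 2040 - j411.1 Ω = 2081∠-11.4° Ω.

Z = 2040 - j411.1 Ω = 2081∠-11.4° Ω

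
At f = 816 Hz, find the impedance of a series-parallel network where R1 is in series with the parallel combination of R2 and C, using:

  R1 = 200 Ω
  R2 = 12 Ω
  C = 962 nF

Step 1 — Angular frequency: ω = 2π·f = 2π·816 = 5127 rad/s.
Step 2 — Component impedances:
  R1: Z = R = 200 Ω
  R2: Z = R = 12 Ω
  C: Z = 1/(jωC) = -j/(ω·C) = 0 - j202.7 Ω
Step 3 — Parallel branch: R2 || C = 1/(1/R2 + 1/C) = 11.96 - j0.7078 Ω.
Step 4 — Series with R1: Z_total = R1 + (R2 || C) = 212 - j0.7078 Ω = 212∠-0.2° Ω.

Z = 212 - j0.7078 Ω = 212∠-0.2° Ω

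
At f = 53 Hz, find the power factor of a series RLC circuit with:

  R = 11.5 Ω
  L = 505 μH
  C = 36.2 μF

Step 1 — Angular frequency: ω = 2π·f = 2π·53 = 333 rad/s.
Step 2 — Component impedances:
  R: Z = R = 11.5 Ω
  L: Z = jωL = j·333·0.000505 = 0 + j0.1682 Ω
  C: Z = 1/(jωC) = -j/(ω·C) = 0 - j82.95 Ω
Step 3 — Series combination: Z_total = R + L + C = 11.5 - j82.79 Ω = 83.58∠-82.1° Ω.
Step 4 — Power factor: PF = cos(φ) = Re(Z)/|Z| = 11.5/83.58 = 0.1376.
Step 5 — Type: Im(Z) = -82.79 ⇒ leading (phase φ = -82.1°).

PF = 0.1376 (leading, φ = -82.1°)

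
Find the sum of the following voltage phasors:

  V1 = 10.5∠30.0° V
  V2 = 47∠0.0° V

Step 1 — Convert each phasor to rectangular form:
  V1 = 10.5·(cos(30.0°) + j·sin(30.0°)) = 9.093 + j5.25 V
  V2 = 47·(cos(0.0°) + j·sin(0.0°)) = 47 V
Step 2 — Sum components: V_total = 56.09 + j5.25 V.
Step 3 — Convert to polar: |V_total| = 56.34 V, ∠V_total = 5.3°.

V_total = 56.34∠5.3° V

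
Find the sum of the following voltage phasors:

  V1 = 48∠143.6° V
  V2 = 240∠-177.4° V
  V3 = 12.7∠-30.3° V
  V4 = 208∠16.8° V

Step 1 — Convert each phasor to rectangular form:
  V1 = 48·(cos(143.6°) + j·sin(143.6°)) = -38.63 + j28.48 V
  V2 = 240·(cos(-177.4°) + j·sin(-177.4°)) = -239.8 - j10.89 V
  V3 = 12.7·(cos(-30.3°) + j·sin(-30.3°)) = 10.97 - j6.408 V
  V4 = 208·(cos(16.8°) + j·sin(16.8°)) = 199.1 + j60.12 V
Step 2 — Sum components: V_total = -68.3 + j71.31 V.
Step 3 — Convert to polar: |V_total| = 98.74 V, ∠V_total = 133.8°.

V_total = 98.74∠133.8° V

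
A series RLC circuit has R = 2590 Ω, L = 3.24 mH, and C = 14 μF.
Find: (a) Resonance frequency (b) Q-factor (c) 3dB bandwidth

Step 1 — Resonance condition Im(Z)=0 gives ω₀ = 1/√(LC).
Step 2 — ω₀ = 1/√(0.00324·1.4e-05) = 4695 rad/s.
Step 3 — f₀ = ω₀/(2π) = 747.3 Hz.
Step 4 — Series Q: Q = ω₀L/R = 4695·0.00324/2590 = 0.005874.
Step 5 — 3dB bandwidth: Δω = ω₀/Q = 7.994e+05 rad/s; BW = Δω/(2π) = 1.272e+05 Hz.

(a) f₀ = 747.3 Hz  (b) Q = 0.005874  (c) BW = 1.272e+05 Hz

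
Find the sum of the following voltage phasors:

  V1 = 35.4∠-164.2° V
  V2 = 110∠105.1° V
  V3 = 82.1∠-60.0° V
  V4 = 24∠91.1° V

Step 1 — Convert each phasor to rectangular form:
  V1 = 35.4·(cos(-164.2°) + j·sin(-164.2°)) = -34.06 - j9.639 V
  V2 = 110·(cos(105.1°) + j·sin(105.1°)) = -28.66 + j106.2 V
  V3 = 82.1·(cos(-60.0°) + j·sin(-60.0°)) = 41.05 - j71.1 V
  V4 = 24·(cos(91.1°) + j·sin(91.1°)) = -0.4607 + j24 V
Step 2 — Sum components: V_total = -22.13 + j49.46 V.
Step 3 — Convert to polar: |V_total| = 54.18 V, ∠V_total = 114.1°.

V_total = 54.18∠114.1° V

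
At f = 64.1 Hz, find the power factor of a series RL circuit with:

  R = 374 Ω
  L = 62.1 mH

Step 1 — Angular frequency: ω = 2π·f = 2π·64.1 = 402.8 rad/s.
Step 2 — Component impedances:
  R: Z = R = 374 Ω
  L: Z = jωL = j·402.8·0.0621 = 0 + j25.01 Ω
Step 3 — Series combination: Z_total = R + L = 374 + j25.01 Ω = 374.8∠3.8° Ω.
Step 4 — Power factor: PF = cos(φ) = Re(Z)/|Z| = 374/374.84 = 0.9978.
Step 5 — Type: Im(Z) = 25.01 ⇒ lagging (phase φ = 3.8°).

PF = 0.9978 (lagging, φ = 3.8°)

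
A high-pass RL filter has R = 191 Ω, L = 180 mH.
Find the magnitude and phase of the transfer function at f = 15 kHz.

Step 1 — Angular frequency: ω = 2π·1.5e+04 = 9.425e+04 rad/s.
Step 2 — Transfer function: H(jω) = jωL/(R + jωL).
Step 3 — Numerator jωL = j·1.696e+04; denominator R + jωL = 191 + j1.696e+04.
Step 4 — H = 0.9999 + j0.01126.
Step 5 — Magnitude: |H| = 0.9999 (-0.0 dB); phase: φ = 0.6°.

|H| = 0.9999 (-0.0 dB), φ = 0.6°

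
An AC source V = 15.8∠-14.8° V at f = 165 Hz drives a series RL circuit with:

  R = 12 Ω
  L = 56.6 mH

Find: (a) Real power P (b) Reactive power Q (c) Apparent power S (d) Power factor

Step 1 — Angular frequency: ω = 2π·f = 2π·165 = 1037 rad/s.
Step 2 — Component impedances:
  R: Z = R = 12 Ω
  L: Z = jωL = j·1037·0.0566 = 0 + j58.68 Ω
Step 3 — Series combination: Z_total = R + L = 12 + j58.68 Ω = 59.89∠78.4° Ω.
Step 4 — Source phasor: V = 15.8∠-14.8° V = 15.28 - j4.036 V.
Step 5 — Current: I = V / Z = -0.01492 - j0.2634 A = 0.2638∠-93.2° A.
Step 6 — Complex power: S = V·I* = 0.8351 + j4.084 VA.
Step 7 — Real power: P = Re(S) = 0.8351 W.
Step 8 — Reactive power: Q = Im(S) = 4.084 VAR.
Step 9 — Apparent power: |S| = 4.168 VA.
Step 10 — Power factor: PF = P/|S| = 0.2004 (lagging).

(a) P = 0.8351 W  (b) Q = 4.084 VAR  (c) S = 4.168 VA  (d) PF = 0.2004 (lagging)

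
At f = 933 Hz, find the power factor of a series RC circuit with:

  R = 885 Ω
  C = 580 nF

Step 1 — Angular frequency: ω = 2π·f = 2π·933 = 5862 rad/s.
Step 2 — Component impedances:
  R: Z = R = 885 Ω
  C: Z = 1/(jωC) = -j/(ω·C) = 0 - j294.1 Ω
Step 3 — Series combination: Z_total = R + C = 885 - j294.1 Ω = 932.6∠-18.4° Ω.
Step 4 — Power factor: PF = cos(φ) = Re(Z)/|Z| = 885/932.6 = 0.949.
Step 5 — Type: Im(Z) = -294.1 ⇒ leading (phase φ = -18.4°).

PF = 0.949 (leading, φ = -18.4°)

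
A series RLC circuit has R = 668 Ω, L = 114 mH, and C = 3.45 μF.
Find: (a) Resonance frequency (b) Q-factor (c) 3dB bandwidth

Step 1 — Resonance condition Im(Z)=0 gives ω₀ = 1/√(LC).
Step 2 — ω₀ = 1/√(0.114·3.45e-06) = 1595 rad/s.
Step 3 — f₀ = ω₀/(2π) = 253.8 Hz.
Step 4 — Series Q: Q = ω₀L/R = 1595·0.114/668 = 0.2721.
Step 5 — 3dB bandwidth: Δω = ω₀/Q = 5860 rad/s; BW = Δω/(2π) = 932.6 Hz.

(a) f₀ = 253.8 Hz  (b) Q = 0.2721  (c) BW = 932.6 Hz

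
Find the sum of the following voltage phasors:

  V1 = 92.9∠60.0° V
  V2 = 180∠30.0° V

Step 1 — Convert each phasor to rectangular form:
  V1 = 92.9·(cos(60.0°) + j·sin(60.0°)) = 46.45 + j80.45 V
  V2 = 180·(cos(30.0°) + j·sin(30.0°)) = 155.9 + j90 V
Step 2 — Sum components: V_total = 202.3 + j170.5 V.
Step 3 — Convert to polar: |V_total| = 264.6 V, ∠V_total = 40.1°.

V_total = 264.6∠40.1° V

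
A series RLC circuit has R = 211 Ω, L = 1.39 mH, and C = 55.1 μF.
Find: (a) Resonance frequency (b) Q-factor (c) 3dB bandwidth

Step 1 — Resonance condition Im(Z)=0 gives ω₀ = 1/√(LC).
Step 2 — ω₀ = 1/√(0.00139·5.51e-05) = 3613 rad/s.
Step 3 — f₀ = ω₀/(2π) = 575.1 Hz.
Step 4 — Series Q: Q = ω₀L/R = 3613·0.00139/211 = 0.0238.
Step 5 — 3dB bandwidth: Δω = ω₀/Q = 1.518e+05 rad/s; BW = Δω/(2π) = 2.416e+04 Hz.

(a) f₀ = 575.1 Hz  (b) Q = 0.0238  (c) BW = 2.416e+04 Hz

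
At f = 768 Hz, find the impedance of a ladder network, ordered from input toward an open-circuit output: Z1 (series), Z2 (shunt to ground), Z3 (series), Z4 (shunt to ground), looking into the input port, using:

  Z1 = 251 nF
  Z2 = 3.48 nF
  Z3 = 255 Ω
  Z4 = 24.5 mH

Step 1 — Angular frequency: ω = 2π·f = 2π·768 = 4825 rad/s.
Step 2 — Component impedances:
  Z1: Z = 1/(jωC) = -j/(ω·C) = 0 - j825.6 Ω
  Z2: Z = 1/(jωC) = -j/(ω·C) = 0 - j5.955e+04 Ω
  Z3: Z = R = 255 Ω
  Z4: Z = jωL = j·4825·0.0245 = 0 + j118.2 Ω
Step 3 — Ladder network (open output): work backward from the far end, alternating series and parallel combinations. Z_in = 256 - j708.3 Ω = 753.1∠-70.1° Ω.

Z = 256 - j708.3 Ω = 753.1∠-70.1° Ω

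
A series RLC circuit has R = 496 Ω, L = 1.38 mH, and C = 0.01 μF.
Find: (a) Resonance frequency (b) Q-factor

Step 1 — Resonance condition Im(Z)=0 gives ω₀ = 1/√(LC).
Step 2 — ω₀ = 1/√(0.00138·1e-08) = 2.692e+05 rad/s.
Step 3 — f₀ = ω₀/(2π) = 4.284e+04 Hz.
Step 4 — Series Q: Q = ω₀L/R = 2.692e+05·0.00138/496 = 0.749.

(a) f₀ = 4.284e+04 Hz  (b) Q = 0.749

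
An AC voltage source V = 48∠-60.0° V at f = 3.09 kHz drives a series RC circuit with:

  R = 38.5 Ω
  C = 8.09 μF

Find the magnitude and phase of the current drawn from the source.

Step 1 — Angular frequency: ω = 2π·f = 2π·3090 = 1.942e+04 rad/s.
Step 2 — Component impedances:
  R: Z = R = 38.5 Ω
  C: Z = 1/(jωC) = -j/(ω·C) = 0 - j6.367 Ω
Step 3 — Series combination: Z_total = R + C = 38.5 - j6.367 Ω = 39.02∠-9.4° Ω.
Step 4 — Source phasor: V = 48∠-60.0° V = 24 - j41.57 V.
Step 5 — Ohm's law: I = V / Z_total = (24 - j41.57) / (38.5 - j6.367) = 0.7806 - j0.9506 A.
Step 6 — Convert to polar: |I| = 1.23 A, ∠I = -50.6°.

I = 1.23∠-50.6° A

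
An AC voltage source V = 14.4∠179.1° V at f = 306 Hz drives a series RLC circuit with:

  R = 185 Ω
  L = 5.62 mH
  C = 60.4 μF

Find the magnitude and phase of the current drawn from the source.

Step 1 — Angular frequency: ω = 2π·f = 2π·306 = 1923 rad/s.
Step 2 — Component impedances:
  R: Z = R = 185 Ω
  L: Z = jωL = j·1923·0.00562 = 0 + j10.81 Ω
  C: Z = 1/(jωC) = -j/(ω·C) = 0 - j8.611 Ω
Step 3 — Series combination: Z_total = R + L + C = 185 + j2.194 Ω = 185∠0.7° Ω.
Step 4 — Source phasor: V = 14.4∠179.1° V = -14.4 + j0.2262 V.
Step 5 — Ohm's law: I = V / Z_total = (-14.4 + j0.2262) / (185 + j2.194) = -0.0778 + j0.002145 A.
Step 6 — Convert to polar: |I| = 0.07783 A, ∠I = 178.4°.

I = 0.07783∠178.4° A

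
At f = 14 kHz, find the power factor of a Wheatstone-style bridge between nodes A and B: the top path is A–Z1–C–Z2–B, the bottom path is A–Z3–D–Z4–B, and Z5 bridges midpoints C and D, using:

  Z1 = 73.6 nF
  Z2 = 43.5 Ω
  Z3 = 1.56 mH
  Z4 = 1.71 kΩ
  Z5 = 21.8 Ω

Step 1 — Angular frequency: ω = 2π·f = 2π·1.4e+04 = 8.796e+04 rad/s.
Step 2 — Component impedances:
  Z1: Z = 1/(jωC) = -j/(ω·C) = 0 - j154.5 Ω
  Z2: Z = R = 43.5 Ω
  Z3: Z = jωL = j·8.796e+04·0.00156 = 0 + j137.2 Ω
  Z4: Z = R = 1710 Ω
  Z5: Z = R = 21.8 Ω
Step 3 — Bridge requires nodal analysis (the Z5 bridge couples midpoints C and D, so the two paths cannot be reduced to a simple series/parallel combination). Setting node B to ground and injecting 1 A at node A, the 3-node admittance system at A, C, D solves to V_A = Z_AB = 714 + j390.8 Ω = 814∠28.7° Ω.
Step 4 — Power factor: PF = cos(φ) = Re(Z)/|Z| = 714.03/813.95 = 0.8772.
Step 5 — Type: Im(Z) = 390.8 ⇒ lagging (phase φ = 28.7°).

PF = 0.8772 (lagging, φ = 28.7°)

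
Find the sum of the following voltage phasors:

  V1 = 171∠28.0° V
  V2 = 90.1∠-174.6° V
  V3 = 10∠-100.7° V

Step 1 — Convert each phasor to rectangular form:
  V1 = 171·(cos(28.0°) + j·sin(28.0°)) = 151 + j80.28 V
  V2 = 90.1·(cos(-174.6°) + j·sin(-174.6°)) = -89.7 - j8.479 V
  V3 = 10·(cos(-100.7°) + j·sin(-100.7°)) = -1.857 - j9.826 V
Step 2 — Sum components: V_total = 59.43 + j61.97 V.
Step 3 — Convert to polar: |V_total| = 85.86 V, ∠V_total = 46.2°.

V_total = 85.86∠46.2° V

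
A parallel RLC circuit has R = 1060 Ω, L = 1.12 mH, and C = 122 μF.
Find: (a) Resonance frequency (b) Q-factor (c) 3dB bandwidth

Step 1 — Resonance: ω₀ = 1/√(LC) = 1/√(0.00112·0.000122) = 2705 rad/s.
Step 2 — f₀ = ω₀/(2π) = 430.6 Hz.
Step 3 — Parallel Q: Q = R/(ω₀L) = 1060/(2705·0.00112) = 349.8.
Step 4 — Bandwidth: Δω = ω₀/Q = 7.733 rad/s; BW = Δω/(2π) = 1.231 Hz.

(a) f₀ = 430.6 Hz  (b) Q = 349.8  (c) BW = 1.231 Hz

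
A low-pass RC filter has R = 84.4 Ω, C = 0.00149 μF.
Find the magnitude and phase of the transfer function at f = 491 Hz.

Step 1 — Angular frequency: ω = 2π·491 = 3085 rad/s.
Step 2 — Transfer function: H(jω) = 1/(1 + jωRC).
Step 3 — Denominator: 1 + jωRC = 1 + j·3085·84.4·1.49e-09 = 1 + j0.000388.
Step 4 — H = 1 - j0.000388.
Step 5 — Magnitude: |H| = 1 (-0.0 dB); phase: φ = -0.0°.

|H| = 1 (-0.0 dB), φ = -0.0°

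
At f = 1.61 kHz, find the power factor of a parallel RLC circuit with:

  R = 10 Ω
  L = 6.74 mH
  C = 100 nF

Step 1 — Angular frequency: ω = 2π·f = 2π·1610 = 1.012e+04 rad/s.
Step 2 — Component impedances:
  R: Z = R = 10 Ω
  L: Z = jωL = j·1.012e+04·0.00674 = 0 + j68.18 Ω
  C: Z = 1/(jωC) = -j/(ω·C) = 0 - j988.5 Ω
Step 3 — Parallel combination: 1/Z_total = 1/R + 1/L + 1/C; Z_total = 9.817 + j1.341 Ω = 9.908∠7.8° Ω.
Step 4 — Power factor: PF = cos(φ) = Re(Z)/|Z| = 9.817/9.908 = 0.9908.
Step 5 — Type: Im(Z) = 1.341 ⇒ lagging (phase φ = 7.8°).

PF = 0.9908 (lagging, φ = 7.8°)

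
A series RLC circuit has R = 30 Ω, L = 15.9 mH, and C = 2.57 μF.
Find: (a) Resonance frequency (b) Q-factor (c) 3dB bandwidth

Step 1 — Resonance: ω₀ = 1/√(LC) = 1/√(0.0159·2.57e-06) = 4947 rad/s.
Step 2 — f₀ = ω₀/(2π) = 787.3 Hz.
Step 3 — Series Q: Q = ω₀L/R = 4947·0.0159/30 = 2.622.
Step 4 — Bandwidth: Δω = ω₀/Q = 1887 rad/s; BW = Δω/(2π) = 300.3 Hz.

(a) f₀ = 787.3 Hz  (b) Q = 2.622  (c) BW = 300.3 Hz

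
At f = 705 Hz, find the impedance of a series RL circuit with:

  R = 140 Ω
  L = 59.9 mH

Step 1 — Angular frequency: ω = 2π·f = 2π·705 = 4430 rad/s.
Step 2 — Component impedances:
  R: Z = R = 140 Ω
  L: Z = jωL = j·4430·0.0599 = 0 + j265.3 Ω
Step 3 — Series combination: Z_total = R + L = 140 + j265.3 Ω = 300∠62.2° Ω.

Z = 140 + j265.3 Ω = 300∠62.2° Ω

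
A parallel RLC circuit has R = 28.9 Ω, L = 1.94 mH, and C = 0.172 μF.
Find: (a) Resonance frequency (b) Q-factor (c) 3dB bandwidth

Step 1 — Resonance: ω₀ = 1/√(LC) = 1/√(0.00194·1.72e-07) = 5.474e+04 rad/s.
Step 2 — f₀ = ω₀/(2π) = 8713 Hz.
Step 3 — Parallel Q: Q = R/(ω₀L) = 28.9/(5.474e+04·0.00194) = 0.2721.
Step 4 — Bandwidth: Δω = ω₀/Q = 2.012e+05 rad/s; BW = Δω/(2π) = 3.202e+04 Hz.

(a) f₀ = 8713 Hz  (b) Q = 0.2721  (c) BW = 3.202e+04 Hz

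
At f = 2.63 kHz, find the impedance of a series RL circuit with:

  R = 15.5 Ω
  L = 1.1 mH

Step 1 — Angular frequency: ω = 2π·f = 2π·2630 = 1.652e+04 rad/s.
Step 2 — Component impedances:
  R: Z = R = 15.5 Ω
  L: Z = jωL = j·1.652e+04·0.0011 = 0 + j18.18 Ω
Step 3 — Series combination: Z_total = R + L = 15.5 + j18.18 Ω = 23.89∠49.5° Ω.

Z = 15.5 + j18.18 Ω = 23.89∠49.5° Ω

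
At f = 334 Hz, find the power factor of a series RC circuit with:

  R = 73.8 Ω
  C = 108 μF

Step 1 — Angular frequency: ω = 2π·f = 2π·334 = 2099 rad/s.
Step 2 — Component impedances:
  R: Z = R = 73.8 Ω
  C: Z = 1/(jωC) = -j/(ω·C) = 0 - j4.412 Ω
Step 3 — Series combination: Z_total = R + C = 73.8 - j4.412 Ω = 73.93∠-3.4° Ω.
Step 4 — Power factor: PF = cos(φ) = Re(Z)/|Z| = 73.8/73.93 = 0.9982.
Step 5 — Type: Im(Z) = -4.412 ⇒ leading (phase φ = -3.4°).

PF = 0.9982 (leading, φ = -3.4°)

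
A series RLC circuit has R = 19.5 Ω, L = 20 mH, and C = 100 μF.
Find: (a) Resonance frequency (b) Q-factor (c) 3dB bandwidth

Step 1 — Resonance: ω₀ = 1/√(LC) = 1/√(0.02·0.0001) = 707.1 rad/s.
Step 2 — f₀ = ω₀/(2π) = 112.5 Hz.
Step 3 — Series Q: Q = ω₀L/R = 707.1·0.02/19.5 = 0.7252.
Step 4 — Bandwidth: Δω = ω₀/Q = 975 rad/s; BW = Δω/(2π) = 155.2 Hz.

(a) f₀ = 112.5 Hz  (b) Q = 0.7252  (c) BW = 155.2 Hz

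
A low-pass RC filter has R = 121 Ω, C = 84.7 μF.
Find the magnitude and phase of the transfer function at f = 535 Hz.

Step 1 — Angular frequency: ω = 2π·535 = 3362 rad/s.
Step 2 — Transfer function: H(jω) = 1/(1 + jωRC).
Step 3 — Denominator: 1 + jωRC = 1 + j·3362·121·8.47e-05 = 1 + j34.45.
Step 4 — H = 0.0008418 - j0.029.
Step 5 — Magnitude: |H| = 0.02901 (-30.7 dB); phase: φ = -88.3°.

|H| = 0.02901 (-30.7 dB), φ = -88.3°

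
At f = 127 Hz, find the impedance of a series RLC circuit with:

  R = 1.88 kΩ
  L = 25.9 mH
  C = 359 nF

Step 1 — Angular frequency: ω = 2π·f = 2π·127 = 798 rad/s.
Step 2 — Component impedances:
  R: Z = R = 1880 Ω
  L: Z = jωL = j·798·0.0259 = 0 + j20.67 Ω
  C: Z = 1/(jωC) = -j/(ω·C) = 0 - j3491 Ω
Step 3 — Series combination: Z_total = R + L + C = 1880 - j3470 Ω = 3947∠-61.6° Ω.

Z = 1880 - j3470 Ω = 3947∠-61.6° Ω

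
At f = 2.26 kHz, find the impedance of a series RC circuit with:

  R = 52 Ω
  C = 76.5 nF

Step 1 — Angular frequency: ω = 2π·f = 2π·2260 = 1.42e+04 rad/s.
Step 2 — Component impedances:
  R: Z = R = 52 Ω
  C: Z = 1/(jωC) = -j/(ω·C) = 0 - j920.6 Ω
Step 3 — Series combination: Z_total = R + C = 52 - j920.6 Ω = 922∠-86.8° Ω.

Z = 52 - j920.6 Ω = 922∠-86.8° Ω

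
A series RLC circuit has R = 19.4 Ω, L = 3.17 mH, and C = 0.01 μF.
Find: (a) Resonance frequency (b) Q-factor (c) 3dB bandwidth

Step 1 — Resonance condition Im(Z)=0 gives ω₀ = 1/√(LC).
Step 2 — ω₀ = 1/√(0.00317·1e-08) = 1.776e+05 rad/s.
Step 3 — f₀ = ω₀/(2π) = 2.827e+04 Hz.
Step 4 — Series Q: Q = ω₀L/R = 1.776e+05·0.00317/19.4 = 29.02.
Step 5 — 3dB bandwidth: Δω = ω₀/Q = 6120 rad/s; BW = Δω/(2π) = 974 Hz.

(a) f₀ = 2.827e+04 Hz  (b) Q = 29.02  (c) BW = 974 Hz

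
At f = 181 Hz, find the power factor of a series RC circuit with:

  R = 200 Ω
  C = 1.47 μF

Step 1 — Angular frequency: ω = 2π·f = 2π·181 = 1137 rad/s.
Step 2 — Component impedances:
  R: Z = R = 200 Ω
  C: Z = 1/(jωC) = -j/(ω·C) = 0 - j598.2 Ω
Step 3 — Series combination: Z_total = R + C = 200 - j598.2 Ω = 630.7∠-71.5° Ω.
Step 4 — Power factor: PF = cos(φ) = Re(Z)/|Z| = 200/630.7 = 0.3171.
Step 5 — Type: Im(Z) = -598.2 ⇒ leading (phase φ = -71.5°).

PF = 0.3171 (leading, φ = -71.5°)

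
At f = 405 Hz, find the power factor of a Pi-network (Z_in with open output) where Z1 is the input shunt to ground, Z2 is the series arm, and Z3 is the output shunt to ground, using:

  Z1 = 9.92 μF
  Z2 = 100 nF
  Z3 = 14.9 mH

Step 1 — Angular frequency: ω = 2π·f = 2π·405 = 2545 rad/s.
Step 2 — Component impedances:
  Z1: Z = 1/(jωC) = -j/(ω·C) = 0 - j39.61 Ω
  Z2: Z = 1/(jωC) = -j/(ω·C) = 0 - j3930 Ω
  Z3: Z = jωL = j·2545·0.0149 = 0 + j37.92 Ω
Step 3 — With open output, the series arm Z2 and the output shunt Z3 appear in series to ground: Z2 + Z3 = 0 - j3892 Ω.
Step 4 — Parallel with input shunt Z1: Z_in = Z1 || (Z2 + Z3) = 0 - j39.22 Ω = 39.22∠-90.0° Ω.
Step 5 — Power factor: PF = cos(φ) = Re(Z)/|Z| = 0/39.22 = 0.
Step 6 — Type: Im(Z) = -39.22 ⇒ leading (phase φ = -90.0°).

PF = 0 (leading, φ = -90.0°)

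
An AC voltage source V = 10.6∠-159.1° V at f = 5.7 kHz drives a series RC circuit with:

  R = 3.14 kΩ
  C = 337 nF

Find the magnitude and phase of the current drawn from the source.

Step 1 — Angular frequency: ω = 2π·f = 2π·5700 = 3.581e+04 rad/s.
Step 2 — Component impedances:
  R: Z = R = 3140 Ω
  C: Z = 1/(jωC) = -j/(ω·C) = 0 - j82.85 Ω
Step 3 — Series combination: Z_total = R + C = 3140 - j82.85 Ω = 3141∠-1.5° Ω.
Step 4 — Source phasor: V = 10.6∠-159.1° V = -9.903 - j3.781 V.
Step 5 — Ohm's law: I = V / Z_total = (-9.903 - j3.781) / (3140 - j82.85) = -0.00312 - j0.001287 A.
Step 6 — Convert to polar: |I| = 0.003375 A, ∠I = -157.6°.

I = 0.003375∠-157.6° A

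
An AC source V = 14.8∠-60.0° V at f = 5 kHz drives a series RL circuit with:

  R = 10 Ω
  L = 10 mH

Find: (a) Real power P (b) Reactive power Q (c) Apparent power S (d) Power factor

Step 1 — Angular frequency: ω = 2π·f = 2π·5000 = 3.142e+04 rad/s.
Step 2 — Component impedances:
  R: Z = R = 10 Ω
  L: Z = jωL = j·3.142e+04·0.01 = 0 + j314.2 Ω
Step 3 — Series combination: Z_total = R + L = 10 + j314.2 Ω = 314.3∠88.2° Ω.
Step 4 — Source phasor: V = 14.8∠-60.0° V = 7.4 - j12.82 V.
Step 5 — Current: I = V / Z = -0.04001 - j0.02483 A = 0.04709∠-148.2° A.
Step 6 — Complex power: S = V·I* = 0.02217 + j0.6965 VA.
Step 7 — Real power: P = Re(S) = 0.02217 W.
Step 8 — Reactive power: Q = Im(S) = 0.6965 VAR.
Step 9 — Apparent power: |S| = 0.6969 VA.
Step 10 — Power factor: PF = P/|S| = 0.03181 (lagging).

(a) P = 0.02217 W  (b) Q = 0.6965 VAR  (c) S = 0.6969 VA  (d) PF = 0.03181 (lagging)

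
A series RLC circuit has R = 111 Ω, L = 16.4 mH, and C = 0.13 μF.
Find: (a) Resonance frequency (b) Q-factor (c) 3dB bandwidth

Step 1 — Resonance: ω₀ = 1/√(LC) = 1/√(0.0164·1.3e-07) = 2.166e+04 rad/s.
Step 2 — f₀ = ω₀/(2π) = 3447 Hz.
Step 3 — Series Q: Q = ω₀L/R = 2.166e+04·0.0164/111 = 3.2.
Step 4 — Bandwidth: Δω = ω₀/Q = 6768 rad/s; BW = Δω/(2π) = 1077 Hz.

(a) f₀ = 3447 Hz  (b) Q = 3.2  (c) BW = 1077 Hz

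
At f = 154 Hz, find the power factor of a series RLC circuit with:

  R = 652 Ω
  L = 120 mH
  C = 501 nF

Step 1 — Angular frequency: ω = 2π·f = 2π·154 = 967.6 rad/s.
Step 2 — Component impedances:
  R: Z = R = 652 Ω
  L: Z = jωL = j·967.6·0.12 = 0 + j116.1 Ω
  C: Z = 1/(jωC) = -j/(ω·C) = 0 - j2063 Ω
Step 3 — Series combination: Z_total = R + L + C = 652 - j1947 Ω = 2053∠-71.5° Ω.
Step 4 — Power factor: PF = cos(φ) = Re(Z)/|Z| = 652/2053 = 0.3176.
Step 5 — Type: Im(Z) = -1947 ⇒ leading (phase φ = -71.5°).

PF = 0.3176 (leading, φ = -71.5°)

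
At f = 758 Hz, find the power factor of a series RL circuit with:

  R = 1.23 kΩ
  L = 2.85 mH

Step 1 — Angular frequency: ω = 2π·f = 2π·758 = 4763 rad/s.
Step 2 — Component impedances:
  R: Z = R = 1230 Ω
  L: Z = jωL = j·4763·0.00285 = 0 + j13.57 Ω
Step 3 — Series combination: Z_total = R + L = 1230 + j13.57 Ω = 1230∠0.6° Ω.
Step 4 — Power factor: PF = cos(φ) = Re(Z)/|Z| = 1230/1230.1 = 0.9999.
Step 5 — Type: Im(Z) = 13.57 ⇒ lagging (phase φ = 0.6°).

PF = 0.9999 (lagging, φ = 0.6°)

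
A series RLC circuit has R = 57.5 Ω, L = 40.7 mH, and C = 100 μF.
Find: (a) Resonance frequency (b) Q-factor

Step 1 — Resonance condition Im(Z)=0 gives ω₀ = 1/√(LC).
Step 2 — ω₀ = 1/√(0.0407·0.0001) = 495.7 rad/s.
Step 3 — f₀ = ω₀/(2π) = 78.89 Hz.
Step 4 — Series Q: Q = ω₀L/R = 495.7·0.0407/57.5 = 0.3509.

(a) f₀ = 78.89 Hz  (b) Q = 0.3509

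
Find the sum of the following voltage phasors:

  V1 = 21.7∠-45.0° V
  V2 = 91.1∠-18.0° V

Step 1 — Convert each phasor to rectangular form:
  V1 = 21.7·(cos(-45.0°) + j·sin(-45.0°)) = 15.34 - j15.34 V
  V2 = 91.1·(cos(-18.0°) + j·sin(-18.0°)) = 86.64 - j28.15 V
Step 2 — Sum components: V_total = 102 - j43.5 V.
Step 3 — Convert to polar: |V_total| = 110.9 V, ∠V_total = -23.1°.

V_total = 110.9∠-23.1° V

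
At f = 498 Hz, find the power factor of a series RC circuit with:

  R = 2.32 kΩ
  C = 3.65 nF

Step 1 — Angular frequency: ω = 2π·f = 2π·498 = 3129 rad/s.
Step 2 — Component impedances:
  R: Z = R = 2320 Ω
  C: Z = 1/(jωC) = -j/(ω·C) = 0 - j8.756e+04 Ω
Step 3 — Series combination: Z_total = R + C = 2320 - j8.756e+04 Ω = 8.759e+04∠-88.5° Ω.
Step 4 — Power factor: PF = cos(φ) = Re(Z)/|Z| = 2320/8.759e+04 = 0.02649.
Step 5 — Type: Im(Z) = -8.756e+04 ⇒ leading (phase φ = -88.5°).

PF = 0.02649 (leading, φ = -88.5°)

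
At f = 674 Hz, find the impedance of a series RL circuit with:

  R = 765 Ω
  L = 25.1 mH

Step 1 — Angular frequency: ω = 2π·f = 2π·674 = 4235 rad/s.
Step 2 — Component impedances:
  R: Z = R = 765 Ω
  L: Z = jωL = j·4235·0.0251 = 0 + j106.3 Ω
Step 3 — Series combination: Z_total = R + L = 765 + j106.3 Ω = 772.3∠7.9° Ω.

Z = 765 + j106.3 Ω = 772.3∠7.9° Ω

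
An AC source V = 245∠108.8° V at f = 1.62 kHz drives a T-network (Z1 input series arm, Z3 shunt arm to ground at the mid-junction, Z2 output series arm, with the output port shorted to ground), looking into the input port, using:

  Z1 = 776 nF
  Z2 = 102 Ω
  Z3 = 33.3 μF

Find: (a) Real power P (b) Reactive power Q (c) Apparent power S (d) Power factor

Step 1 — Angular frequency: ω = 2π·f = 2π·1620 = 1.018e+04 rad/s.
Step 2 — Component impedances:
  Z1: Z = 1/(jωC) = -j/(ω·C) = 0 - j126.6 Ω
  Z2: Z = R = 102 Ω
  Z3: Z = 1/(jωC) = -j/(ω·C) = 0 - j2.95 Ω
Step 3 — With the output port shorted to ground, the output series arm Z2 runs from the junction to ground; the shunt arm Z3 also runs from the junction to ground. They appear in parallel: Z3 || Z2 = 0.08526 - j2.948 Ω.
Step 4 — Series with input arm Z1: Z_in = Z1 + (Z3 || Z2) = 0.08526 - j129.6 Ω = 129.6∠-90.0° Ω.
Step 5 — Source phasor: V = 245∠108.8° V = -78.96 + j231.9 V.
Step 6 — Current: I = V / Z = -1.791 - j0.6083 A = 1.891∠-161.2° A.
Step 7 — Complex power: S = V·I* = 0.3049 - j463.3 VA.
Step 8 — Real power: P = Re(S) = 0.3049 W.
Step 9 — Reactive power: Q = Im(S) = -463.3 VAR.
Step 10 — Apparent power: |S| = 463.3 VA.
Step 11 — Power factor: PF = P/|S| = 0.0006581 (leading).

(a) P = 0.3049 W  (b) Q = -463.3 VAR  (c) S = 463.3 VA  (d) PF = 0.0006581 (leading)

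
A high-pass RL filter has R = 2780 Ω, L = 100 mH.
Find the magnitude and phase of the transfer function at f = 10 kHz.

Step 1 — Angular frequency: ω = 2π·1e+04 = 6.283e+04 rad/s.
Step 2 — Transfer function: H(jω) = jωL/(R + jωL).
Step 3 — Numerator jωL = j·6283; denominator R + jωL = 2780 + j6283.
Step 4 — H = 0.8363 + j0.37.
Step 5 — Magnitude: |H| = 0.9145 (-0.8 dB); phase: φ = 23.9°.

|H| = 0.9145 (-0.8 dB), φ = 23.9°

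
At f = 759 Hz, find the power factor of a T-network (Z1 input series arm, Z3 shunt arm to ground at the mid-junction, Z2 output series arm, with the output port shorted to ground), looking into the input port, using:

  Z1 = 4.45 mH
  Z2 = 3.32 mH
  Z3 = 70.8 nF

Step 1 — Angular frequency: ω = 2π·f = 2π·759 = 4769 rad/s.
Step 2 — Component impedances:
  Z1: Z = jωL = j·4769·0.00445 = 0 + j21.22 Ω
  Z2: Z = jωL = j·4769·0.00332 = 0 + j15.83 Ω
  Z3: Z = 1/(jωC) = -j/(ω·C) = 0 - j2962 Ω
Step 3 — With the output port shorted to ground, the output series arm Z2 runs from the junction to ground; the shunt arm Z3 also runs from the junction to ground. They appear in parallel: Z3 || Z2 = 0 + j15.92 Ω.
Step 4 — Series with input arm Z1: Z_in = Z1 + (Z3 || Z2) = 0 + j37.14 Ω = 37.14∠90.0° Ω.
Step 5 — Power factor: PF = cos(φ) = Re(Z)/|Z| = 0/37.14 = 0.
Step 6 — Type: Im(Z) = 37.14 ⇒ lagging (phase φ = 90.0°).

PF = 0 (lagging, φ = 90.0°)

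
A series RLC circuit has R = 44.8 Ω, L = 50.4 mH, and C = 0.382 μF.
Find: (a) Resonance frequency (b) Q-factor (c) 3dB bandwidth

Step 1 — Resonance: ω₀ = 1/√(LC) = 1/√(0.0504·3.82e-07) = 7207 rad/s.
Step 2 — f₀ = ω₀/(2π) = 1147 Hz.
Step 3 — Series Q: Q = ω₀L/R = 7207·0.0504/44.8 = 8.108.
Step 4 — Bandwidth: Δω = ω₀/Q = 888.9 rad/s; BW = Δω/(2π) = 141.5 Hz.

(a) f₀ = 1147 Hz  (b) Q = 8.108  (c) BW = 141.5 Hz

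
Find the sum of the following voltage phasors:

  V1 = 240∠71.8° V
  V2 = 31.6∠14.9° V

Step 1 — Convert each phasor to rectangular form:
  V1 = 240·(cos(71.8°) + j·sin(71.8°)) = 74.96 + j228 V
  V2 = 31.6·(cos(14.9°) + j·sin(14.9°)) = 30.54 + j8.125 V
Step 2 — Sum components: V_total = 105.5 + j236.1 V.
Step 3 — Convert to polar: |V_total| = 258.6 V, ∠V_total = 65.9°.

V_total = 258.6∠65.9° V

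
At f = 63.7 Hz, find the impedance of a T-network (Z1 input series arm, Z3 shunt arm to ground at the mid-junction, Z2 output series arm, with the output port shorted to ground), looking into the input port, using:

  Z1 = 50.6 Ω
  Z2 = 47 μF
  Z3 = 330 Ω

Step 1 — Angular frequency: ω = 2π·f = 2π·63.7 = 400.2 rad/s.
Step 2 — Component impedances:
  Z1: Z = R = 50.6 Ω
  Z2: Z = 1/(jωC) = -j/(ω·C) = 0 - j53.16 Ω
  Z3: Z = R = 330 Ω
Step 3 — With the output port shorted to ground, the output series arm Z2 runs from the junction to ground; the shunt arm Z3 also runs from the junction to ground. They appear in parallel: Z3 || Z2 = 8.347 - j51.82 Ω.
Step 4 — Series with input arm Z1: Z_in = Z1 + (Z3 || Z2) = 58.95 - j51.82 Ω = 78.48∠-41.3° Ω.

Z = 58.95 - j51.82 Ω = 78.48∠-41.3° Ω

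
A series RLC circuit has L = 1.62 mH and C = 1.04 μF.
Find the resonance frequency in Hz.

Step 1 — Resonance condition Im(Z)=0 gives ω₀ = 1/√(LC).
Step 2 — ω₀ = 1/√(0.00162·1.04e-06) = 2.436e+04 rad/s.
Step 3 — f₀ = ω₀/(2π) = 3877 Hz.

f₀ = 3877 Hz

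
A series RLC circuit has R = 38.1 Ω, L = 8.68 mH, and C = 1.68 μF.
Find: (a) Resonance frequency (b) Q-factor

Step 1 — Resonance condition Im(Z)=0 gives ω₀ = 1/√(LC).
Step 2 — ω₀ = 1/√(0.00868·1.68e-06) = 8281 rad/s.
Step 3 — f₀ = ω₀/(2π) = 1318 Hz.
Step 4 — Series Q: Q = ω₀L/R = 8281·0.00868/38.1 = 1.887.

(a) f₀ = 1318 Hz  (b) Q = 1.887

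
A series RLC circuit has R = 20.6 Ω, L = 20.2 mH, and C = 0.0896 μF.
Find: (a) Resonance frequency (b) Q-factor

Step 1 — Resonance condition Im(Z)=0 gives ω₀ = 1/√(LC).
Step 2 — ω₀ = 1/√(0.0202·8.96e-08) = 2.351e+04 rad/s.
Step 3 — f₀ = ω₀/(2π) = 3741 Hz.
Step 4 — Series Q: Q = ω₀L/R = 2.351e+04·0.0202/20.6 = 23.05.

(a) f₀ = 3741 Hz  (b) Q = 23.05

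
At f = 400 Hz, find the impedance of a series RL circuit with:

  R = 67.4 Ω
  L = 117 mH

Step 1 — Angular frequency: ω = 2π·f = 2π·400 = 2513 rad/s.
Step 2 — Component impedances:
  R: Z = R = 67.4 Ω
  L: Z = jωL = j·2513·0.117 = 0 + j294.1 Ω
Step 3 — Series combination: Z_total = R + L = 67.4 + j294.1 Ω = 301.7∠77.1° Ω.

Z = 67.4 + j294.1 Ω = 301.7∠77.1° Ω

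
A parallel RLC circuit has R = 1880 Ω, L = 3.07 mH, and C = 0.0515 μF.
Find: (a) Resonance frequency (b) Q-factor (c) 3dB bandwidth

Step 1 — Resonance: ω₀ = 1/√(LC) = 1/√(0.00307·5.15e-08) = 7.953e+04 rad/s.
Step 2 — f₀ = ω₀/(2π) = 1.266e+04 Hz.
Step 3 — Parallel Q: Q = R/(ω₀L) = 1880/(7.953e+04·0.00307) = 7.7.
Step 4 — Bandwidth: Δω = ω₀/Q = 1.033e+04 rad/s; BW = Δω/(2π) = 1644 Hz.

(a) f₀ = 1.266e+04 Hz  (b) Q = 7.7  (c) BW = 1644 Hz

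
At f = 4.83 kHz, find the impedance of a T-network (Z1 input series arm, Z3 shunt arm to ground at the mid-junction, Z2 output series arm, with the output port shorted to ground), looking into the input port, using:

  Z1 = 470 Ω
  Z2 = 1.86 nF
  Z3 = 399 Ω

Step 1 — Angular frequency: ω = 2π·f = 2π·4830 = 3.035e+04 rad/s.
Step 2 — Component impedances:
  Z1: Z = R = 470 Ω
  Z2: Z = 1/(jωC) = -j/(ω·C) = 0 - j1.772e+04 Ω
  Z3: Z = R = 399 Ω
Step 3 — With the output port shorted to ground, the output series arm Z2 runs from the junction to ground; the shunt arm Z3 also runs from the junction to ground. They appear in parallel: Z3 || Z2 = 398.8 - j8.982 Ω.
Step 4 — Series with input arm Z1: Z_in = Z1 + (Z3 || Z2) = 868.8 - j8.982 Ω = 868.8∠-0.6° Ω.

Z = 868.8 - j8.982 Ω = 868.8∠-0.6° Ω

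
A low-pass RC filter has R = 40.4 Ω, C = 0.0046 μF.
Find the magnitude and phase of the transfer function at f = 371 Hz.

Step 1 — Angular frequency: ω = 2π·371 = 2331 rad/s.
Step 2 — Transfer function: H(jω) = 1/(1 + jωRC).
Step 3 — Denominator: 1 + jωRC = 1 + j·2331·40.4·4.6e-09 = 1 + j0.0004332.
Step 4 — H = 1 - j0.0004332.
Step 5 — Magnitude: |H| = 1 (-0.0 dB); phase: φ = -0.0°.

|H| = 1 (-0.0 dB), φ = -0.0°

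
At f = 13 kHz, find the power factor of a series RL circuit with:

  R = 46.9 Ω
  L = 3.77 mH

Step 1 — Angular frequency: ω = 2π·f = 2π·1.3e+04 = 8.168e+04 rad/s.
Step 2 — Component impedances:
  R: Z = R = 46.9 Ω
  L: Z = jωL = j·8.168e+04·0.00377 = 0 + j307.9 Ω
Step 3 — Series combination: Z_total = R + L = 46.9 + j307.9 Ω = 311.5∠81.3° Ω.
Step 4 — Power factor: PF = cos(φ) = Re(Z)/|Z| = 46.9/311.5 = 0.1506.
Step 5 — Type: Im(Z) = 307.9 ⇒ lagging (phase φ = 81.3°).

PF = 0.1506 (lagging, φ = 81.3°)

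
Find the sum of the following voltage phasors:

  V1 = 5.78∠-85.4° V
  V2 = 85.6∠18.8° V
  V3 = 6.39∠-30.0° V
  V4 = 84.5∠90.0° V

Step 1 — Convert each phasor to rectangular form:
  V1 = 5.78·(cos(-85.4°) + j·sin(-85.4°)) = 0.4635 - j5.761 V
  V2 = 85.6·(cos(18.8°) + j·sin(18.8°)) = 81.03 + j27.59 V
  V3 = 6.39·(cos(-30.0°) + j·sin(-30.0°)) = 5.534 - j3.195 V
  V4 = 84.5·(cos(90.0°) + j·sin(90.0°)) = 0 + j84.5 V
Step 2 — Sum components: V_total = 87.03 + j103.1 V.
Step 3 — Convert to polar: |V_total| = 134.9 V, ∠V_total = 49.8°.

V_total = 134.9∠49.8° V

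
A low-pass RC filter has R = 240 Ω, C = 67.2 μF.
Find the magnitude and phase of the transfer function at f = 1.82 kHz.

Step 1 — Angular frequency: ω = 2π·1820 = 1.144e+04 rad/s.
Step 2 — Transfer function: H(jω) = 1/(1 + jωRC).
Step 3 — Denominator: 1 + jωRC = 1 + j·1.144e+04·240·6.72e-05 = 1 + j184.4.
Step 4 — H = 2.94e-05 - j0.005422.
Step 5 — Magnitude: |H| = 0.005422 (-45.3 dB); phase: φ = -89.7°.

|H| = 0.005422 (-45.3 dB), φ = -89.7°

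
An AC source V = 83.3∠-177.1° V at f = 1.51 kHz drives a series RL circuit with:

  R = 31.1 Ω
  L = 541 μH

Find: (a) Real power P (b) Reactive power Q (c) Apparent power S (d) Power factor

Step 1 — Angular frequency: ω = 2π·f = 2π·1510 = 9488 rad/s.
Step 2 — Component impedances:
  R: Z = R = 31.1 Ω
  L: Z = jωL = j·9488·0.000541 = 0 + j5.133 Ω
Step 3 — Series combination: Z_total = R + L = 31.1 + j5.133 Ω = 31.52∠9.4° Ω.
Step 4 — Source phasor: V = 83.3∠-177.1° V = -83.19 - j4.214 V.
Step 5 — Current: I = V / Z = -2.626 + j0.2979 A = 2.643∠173.5° A.
Step 6 — Complex power: S = V·I* = 217.2 + j35.85 VA.
Step 7 — Real power: P = Re(S) = 217.2 W.
Step 8 — Reactive power: Q = Im(S) = 35.85 VAR.
Step 9 — Apparent power: |S| = 220.1 VA.
Step 10 — Power factor: PF = P/|S| = 0.9867 (lagging).

(a) P = 217.2 W  (b) Q = 35.85 VAR  (c) S = 220.1 VA  (d) PF = 0.9867 (lagging)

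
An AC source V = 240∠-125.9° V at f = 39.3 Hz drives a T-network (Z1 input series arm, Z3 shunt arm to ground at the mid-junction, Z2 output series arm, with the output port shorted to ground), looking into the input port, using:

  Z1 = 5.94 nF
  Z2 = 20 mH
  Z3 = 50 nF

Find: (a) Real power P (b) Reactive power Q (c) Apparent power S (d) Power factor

Step 1 — Angular frequency: ω = 2π·f = 2π·39.3 = 246.9 rad/s.
Step 2 — Component impedances:
  Z1: Z = 1/(jωC) = -j/(ω·C) = 0 - j6.818e+05 Ω
  Z2: Z = jωL = j·246.9·0.02 = 0 + j4.939 Ω
  Z3: Z = 1/(jωC) = -j/(ω·C) = 0 - j8.099e+04 Ω
Step 3 — With the output port shorted to ground, the output series arm Z2 runs from the junction to ground; the shunt arm Z3 also runs from the junction to ground. They appear in parallel: Z3 || Z2 = 0 + j4.939 Ω.
Step 4 — Series with input arm Z1: Z_in = Z1 + (Z3 || Z2) = 0 - j6.818e+05 Ω = 6.818e+05∠-90.0° Ω.
Step 5 — Source phasor: V = 240∠-125.9° V = -140.7 - j194.4 V.
Step 6 — Current: I = V / Z = 0.0002852 - j0.0002064 A = 0.000352∠-35.9° A.
Step 7 — Complex power: S = V·I* = 0 - j0.08449 VA.
Step 8 — Real power: P = Re(S) = 0 W.
Step 9 — Reactive power: Q = Im(S) = -0.08449 VAR.
Step 10 — Apparent power: |S| = 0.08449 VA.
Step 11 — Power factor: PF = P/|S| = 0 (leading).

(a) P = 0 W  (b) Q = -0.08449 VAR  (c) S = 0.08449 VA  (d) PF = 0 (leading)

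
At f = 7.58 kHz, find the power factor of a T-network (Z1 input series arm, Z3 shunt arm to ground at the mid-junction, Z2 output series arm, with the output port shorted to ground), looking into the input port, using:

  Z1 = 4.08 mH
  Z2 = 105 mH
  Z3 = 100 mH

Step 1 — Angular frequency: ω = 2π·f = 2π·7580 = 4.763e+04 rad/s.
Step 2 — Component impedances:
  Z1: Z = jωL = j·4.763e+04·0.00408 = 0 + j194.3 Ω
  Z2: Z = jωL = j·4.763e+04·0.105 = 0 + j5001 Ω
  Z3: Z = jωL = j·4.763e+04·0.1 = 0 + j4763 Ω
Step 3 — With the output port shorted to ground, the output series arm Z2 runs from the junction to ground; the shunt arm Z3 also runs from the junction to ground. They appear in parallel: Z3 || Z2 = 0 + j2439 Ω.
Step 4 — Series with input arm Z1: Z_in = Z1 + (Z3 || Z2) = 0 + j2634 Ω = 2634∠90.0° Ω.
Step 5 — Power factor: PF = cos(φ) = Re(Z)/|Z| = 0/2634 = 0.
Step 6 — Type: Im(Z) = 2634 ⇒ lagging (phase φ = 90.0°).

PF = 0 (lagging, φ = 90.0°)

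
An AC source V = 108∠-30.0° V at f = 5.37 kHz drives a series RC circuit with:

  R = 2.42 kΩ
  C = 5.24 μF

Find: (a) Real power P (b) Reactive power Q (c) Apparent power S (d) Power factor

Step 1 — Angular frequency: ω = 2π·f = 2π·5370 = 3.374e+04 rad/s.
Step 2 — Component impedances:
  R: Z = R = 2420 Ω
  C: Z = 1/(jωC) = -j/(ω·C) = 0 - j5.656 Ω
Step 3 — Series combination: Z_total = R + C = 2420 - j5.656 Ω = 2420∠-0.1° Ω.
Step 4 — Source phasor: V = 108∠-30.0° V = 93.53 - j54 V.
Step 5 — Current: I = V / Z = 0.0387 - j0.02222 A = 0.04463∠-29.9° A.
Step 6 — Complex power: S = V·I* = 4.82 - j0.01126 VA.
Step 7 — Real power: P = Re(S) = 4.82 W.
Step 8 — Reactive power: Q = Im(S) = -0.01126 VAR.
Step 9 — Apparent power: |S| = 4.82 VA.
Step 10 — Power factor: PF = P/|S| = 1 (leading).

(a) P = 4.82 W  (b) Q = -0.01126 VAR  (c) S = 4.82 VA  (d) PF = 1 (leading)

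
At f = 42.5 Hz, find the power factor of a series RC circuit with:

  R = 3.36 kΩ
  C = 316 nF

Step 1 — Angular frequency: ω = 2π·f = 2π·42.5 = 267 rad/s.
Step 2 — Component impedances:
  R: Z = R = 3360 Ω
  C: Z = 1/(jωC) = -j/(ω·C) = 0 - j1.185e+04 Ω
Step 3 — Series combination: Z_total = R + C = 3360 - j1.185e+04 Ω = 1.232e+04∠-74.2° Ω.
Step 4 — Power factor: PF = cos(φ) = Re(Z)/|Z| = 3360/12318 = 0.2728.
Step 5 — Type: Im(Z) = -1.185e+04 ⇒ leading (phase φ = -74.2°).

PF = 0.2728 (leading, φ = -74.2°)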